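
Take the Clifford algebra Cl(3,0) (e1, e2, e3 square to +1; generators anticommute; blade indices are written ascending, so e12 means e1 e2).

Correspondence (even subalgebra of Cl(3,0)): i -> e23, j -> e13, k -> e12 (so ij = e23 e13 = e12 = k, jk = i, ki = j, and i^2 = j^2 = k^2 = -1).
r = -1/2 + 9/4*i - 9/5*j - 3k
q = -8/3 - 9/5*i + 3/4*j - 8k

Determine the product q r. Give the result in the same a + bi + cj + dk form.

In blades: q = -8/3 - 8*e12 + 3/4*e13 - 9/5*e23, r = -1/2 - 3*e12 - 9/5*e13 + 9/4*e23.
Distribute q over r term by term (generator squares from the signature, products reordered to ascending indices): (-8/3)*r = 4/3 + 8*e12 + 24/5*e13 - 6*e23; (-8*e12)*r = -24 + 4*e12 - 18*e13 - 72/5*e23; (3/4*e13)*r = 27/20 - 27/16*e12 - 3/8*e13 - 9/4*e23; (-9/5*e23)*r = 81/20 + 81/25*e12 - 27/5*e13 + 9/10*e23.
Sum: -259/15 + 5421/400*e12 - 759/40*e13 - 87/4*e23; translating back through the correspondence:
Answer: -259/15 - 87/4*i - 759/40*j + 5421/400*k


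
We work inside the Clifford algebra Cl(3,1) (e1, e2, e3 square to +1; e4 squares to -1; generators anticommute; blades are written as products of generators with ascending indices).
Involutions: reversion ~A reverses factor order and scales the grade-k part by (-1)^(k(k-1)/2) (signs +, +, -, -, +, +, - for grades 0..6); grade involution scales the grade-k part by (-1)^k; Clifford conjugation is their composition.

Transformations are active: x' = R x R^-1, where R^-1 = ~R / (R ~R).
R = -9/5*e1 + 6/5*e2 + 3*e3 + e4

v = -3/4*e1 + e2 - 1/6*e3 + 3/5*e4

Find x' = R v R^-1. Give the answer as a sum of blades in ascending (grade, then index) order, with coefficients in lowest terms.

~R = -9/5*e1 + 6/5*e2 + 3*e3 + e4, and R ~R = 317/25, so R^-1 = ~R / (317/25).
R v = 29/20 - 9/10*e1 e2 + 51/20*e1 e3 - 33/100*e1 e4 - 16/5*e2 e3 - 7/25*e2 e4 + 59/30*e3 e4
Answer: 429/1268*e1 - 230/317*e2 + 811/951*e3 - 1177/3170*e4


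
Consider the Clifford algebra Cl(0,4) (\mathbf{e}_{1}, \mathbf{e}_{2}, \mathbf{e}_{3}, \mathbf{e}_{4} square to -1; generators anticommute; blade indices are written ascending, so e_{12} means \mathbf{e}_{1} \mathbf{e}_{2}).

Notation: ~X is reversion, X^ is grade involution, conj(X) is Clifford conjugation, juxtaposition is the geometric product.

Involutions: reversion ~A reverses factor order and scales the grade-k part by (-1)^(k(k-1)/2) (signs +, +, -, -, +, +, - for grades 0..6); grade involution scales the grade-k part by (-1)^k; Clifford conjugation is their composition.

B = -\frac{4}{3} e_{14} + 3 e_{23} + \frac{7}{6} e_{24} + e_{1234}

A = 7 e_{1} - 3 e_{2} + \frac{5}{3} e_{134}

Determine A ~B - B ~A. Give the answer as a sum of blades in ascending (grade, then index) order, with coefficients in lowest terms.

first term: \frac{5}{3} e_{2} - \frac{61}{9} e_{3} - \frac{77}{6} e_{4} - \frac{343}{18} e_{123} - \frac{55}{6} e_{124} - 3 e_{134} - 7 e_{234}
second term: \frac{5}{3} e_{2} - \frac{61}{9} e_{3} - \frac{77}{6} e_{4} + \frac{343}{18} e_{123} + \frac{55}{6} e_{124} + 3 e_{134} + 7 e_{234}
Answer: -\frac{343}{9} e_{123} - \frac{55}{3} e_{124} - 6 e_{134} - 14 e_{234}


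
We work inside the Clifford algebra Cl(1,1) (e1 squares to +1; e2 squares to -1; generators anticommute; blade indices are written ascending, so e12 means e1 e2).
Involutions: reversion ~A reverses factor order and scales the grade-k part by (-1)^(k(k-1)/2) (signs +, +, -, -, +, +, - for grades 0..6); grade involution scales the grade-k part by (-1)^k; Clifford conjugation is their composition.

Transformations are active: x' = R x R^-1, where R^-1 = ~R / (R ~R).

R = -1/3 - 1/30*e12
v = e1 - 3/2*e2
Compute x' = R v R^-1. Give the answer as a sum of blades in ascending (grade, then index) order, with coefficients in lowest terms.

~R = -1/3 + 1/30*e12, and R ~R = 11/100, so R^-1 = ~R / (11/100).
R v = -23/60*e1 + 8/15*e2
Answer: 131/99*e1 - 343/198*e2


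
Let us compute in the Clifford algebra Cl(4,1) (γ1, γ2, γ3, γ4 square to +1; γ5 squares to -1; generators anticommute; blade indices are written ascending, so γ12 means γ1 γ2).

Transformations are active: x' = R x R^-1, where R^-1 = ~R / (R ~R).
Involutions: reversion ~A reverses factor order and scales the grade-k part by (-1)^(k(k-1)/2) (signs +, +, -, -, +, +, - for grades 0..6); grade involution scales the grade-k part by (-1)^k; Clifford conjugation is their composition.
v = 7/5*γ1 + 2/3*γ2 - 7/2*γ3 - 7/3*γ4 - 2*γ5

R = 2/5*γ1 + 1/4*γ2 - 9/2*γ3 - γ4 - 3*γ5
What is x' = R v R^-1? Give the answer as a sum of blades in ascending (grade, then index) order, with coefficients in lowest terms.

~R = 2/5*γ1 + 1/4*γ2 - 9/2*γ3 - γ4 - 3*γ5, and R ~R = 4989/400, so R^-1 = ~R / (4989/400).
R v = 1281/100 - 1/12*γ12 + 49/10*γ13 + 7/15*γ14 + 17/5*γ15 + 17/8*γ23 + 1/12*γ24 + 3/2*γ25 + 7*γ34 - 3/2*γ35 - 5*γ45
Answer: -4809/8315*γ1 - 764/4989*γ2 - 19103/3326*γ3 + 1393/4989*γ4 - 6922/1663*γ5


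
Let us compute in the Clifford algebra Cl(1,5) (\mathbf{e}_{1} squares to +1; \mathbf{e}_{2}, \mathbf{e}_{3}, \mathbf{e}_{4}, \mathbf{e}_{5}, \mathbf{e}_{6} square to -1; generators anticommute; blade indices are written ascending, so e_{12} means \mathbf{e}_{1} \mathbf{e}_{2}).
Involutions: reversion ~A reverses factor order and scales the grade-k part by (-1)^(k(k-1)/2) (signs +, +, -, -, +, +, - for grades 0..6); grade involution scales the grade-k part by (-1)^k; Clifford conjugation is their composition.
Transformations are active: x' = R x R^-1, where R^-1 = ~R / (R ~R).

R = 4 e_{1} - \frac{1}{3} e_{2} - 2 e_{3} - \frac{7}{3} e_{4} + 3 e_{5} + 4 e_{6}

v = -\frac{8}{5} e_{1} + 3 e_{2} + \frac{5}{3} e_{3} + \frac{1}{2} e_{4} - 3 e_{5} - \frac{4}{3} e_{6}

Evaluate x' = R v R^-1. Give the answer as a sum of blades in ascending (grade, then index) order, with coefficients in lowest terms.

~R = 4 e_{1} - \frac{1}{3} e_{2} - 2 e_{3} - \frac{7}{3} e_{4} + 3 e_{5} + 4 e_{6}, and R ~R = -\frac{167}{9}, so R^-1 = ~R / (-\frac{167}{9}).
R v = \frac{403}{30} + \frac{172}{15} e_{12} + \frac{52}{15} e_{13} - \frac{26}{15} e_{14} - \frac{36}{5} e_{15} + \frac{16}{15} e_{16} + \frac{49}{9} e_{23} + \frac{41}{6} e_{24} - 8 e_{25} - \frac{104}{9} e_{26} + \frac{26}{9} e_{34} + e_{35} - 4 e_{36} + \frac{11}{2} e_{45} + \frac{10}{9} e_{46} + 8 e_{56}
Answer: -\frac{700}{167} e_{1} - \frac{2102}{835} e_{2} + \frac{3079}{2505} e_{3} + \frac{4807}{1670} e_{4} - \frac{1122}{835} e_{5} - \frac{11168}{2505} e_{6}


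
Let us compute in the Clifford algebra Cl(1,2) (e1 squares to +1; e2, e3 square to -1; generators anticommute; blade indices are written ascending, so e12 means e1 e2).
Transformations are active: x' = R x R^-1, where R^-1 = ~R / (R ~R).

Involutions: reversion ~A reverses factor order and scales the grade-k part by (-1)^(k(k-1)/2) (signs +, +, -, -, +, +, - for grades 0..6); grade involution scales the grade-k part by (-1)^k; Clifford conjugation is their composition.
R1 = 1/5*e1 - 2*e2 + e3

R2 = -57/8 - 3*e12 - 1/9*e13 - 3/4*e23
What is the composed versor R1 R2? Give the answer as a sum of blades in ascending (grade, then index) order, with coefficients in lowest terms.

Distribute over the terms of R1 (each basis-blade product reordered to ascending indices, repeated generators contracted through their squares):
(1/5*e1) R2 = -57/40*e1 - 3/5*e2 - 1/45*e3 - 3/20*e123
(-2*e2) R2 = 6*e1 + 57/4*e2 - 3/2*e3 - 2/9*e123
(e3) R2 = -1/9*e1 - 3/4*e2 - 57/8*e3 - 3*e123
Summing the partial products and collecting blades:
Answer: 1607/360*e1 + 129/10*e2 - 3113/360*e3 - 607/180*e123


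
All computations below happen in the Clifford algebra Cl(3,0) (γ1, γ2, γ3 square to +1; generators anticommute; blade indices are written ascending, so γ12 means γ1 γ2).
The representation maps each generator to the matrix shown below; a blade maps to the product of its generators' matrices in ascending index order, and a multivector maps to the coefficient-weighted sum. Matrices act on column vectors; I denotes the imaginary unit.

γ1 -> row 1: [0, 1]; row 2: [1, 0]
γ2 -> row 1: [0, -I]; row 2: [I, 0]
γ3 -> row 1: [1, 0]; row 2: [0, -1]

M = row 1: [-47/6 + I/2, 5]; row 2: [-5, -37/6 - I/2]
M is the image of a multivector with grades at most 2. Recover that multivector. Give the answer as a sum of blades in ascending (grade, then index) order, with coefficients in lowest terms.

Method: 1, rho(γ1), rho(γ2), rho(γ3) form a trace-orthogonal basis of the 2x2 complex matrices (tr(X Y) = 2 if X = Y, else 0), so M = m0*1 + m1*rho(γ1) + m2*rho(γ2) + m3*rho(γ3) with m0 = tr(M)/2 = -7, m1 = tr(M rho(γ1))/2 = 0, m2 = tr(M rho(γ2))/2 = 5*I, m3 = tr(M rho(γ3))/2 = -5/6 + I/2.
Multiplying table entries, the bivector images are rho(γ12) = I*rho(γ3), rho(γ13) = -I*rho(γ2), rho(γ23) = I*rho(γ1); with real blade coefficients the real parts of m0..m3 are the coefficients of 1, γ1, γ2, γ3 and the imaginary parts give the bivectors (γ23: Im m1, γ13: -Im m2, γ12: Im m3).
Answer: -7 - 5/6*γ3 + 1/2*γ12 - 5*γ13


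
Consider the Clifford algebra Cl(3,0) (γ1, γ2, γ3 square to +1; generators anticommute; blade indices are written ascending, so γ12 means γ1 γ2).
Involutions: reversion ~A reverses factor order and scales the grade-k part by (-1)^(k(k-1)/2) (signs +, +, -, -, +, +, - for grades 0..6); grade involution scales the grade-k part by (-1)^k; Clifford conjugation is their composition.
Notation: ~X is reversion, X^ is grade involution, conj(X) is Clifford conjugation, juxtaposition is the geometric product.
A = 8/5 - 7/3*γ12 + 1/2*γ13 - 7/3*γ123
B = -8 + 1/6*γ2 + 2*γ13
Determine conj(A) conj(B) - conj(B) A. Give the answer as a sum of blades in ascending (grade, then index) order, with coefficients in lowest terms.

first term: -69/5 - 7/18*γ1 + 22/5*γ2 - 56/3*γ12 + 37/90*γ13 + 14/3*γ23 + 223/12*γ123
second term: -59/5 - 7/18*γ1 + 22/5*γ2 + 56/3*γ12 - 683/90*γ13 + 14/3*γ23 + 75/4*γ123
Answer: -2 - 112/3*γ12 + 8*γ13 - 1/6*γ123


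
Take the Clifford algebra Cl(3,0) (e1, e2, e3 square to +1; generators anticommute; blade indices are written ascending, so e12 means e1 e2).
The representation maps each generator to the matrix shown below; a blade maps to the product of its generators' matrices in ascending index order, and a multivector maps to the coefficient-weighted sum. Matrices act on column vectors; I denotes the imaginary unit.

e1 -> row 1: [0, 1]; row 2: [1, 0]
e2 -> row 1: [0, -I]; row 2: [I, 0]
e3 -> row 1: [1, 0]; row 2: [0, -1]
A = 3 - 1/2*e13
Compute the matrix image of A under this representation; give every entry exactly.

Bivector images (products of the table entries): rho(e13) = rho(e1)rho(e3) = row 1: [0, -1]; row 2: [1, 0].
M = (3)*1 + (-1/2)*rho(e13), summed entrywise (1 is the identity matrix):
Answer: row 1: [3, 1/2]; row 2: [-1/2, 3]


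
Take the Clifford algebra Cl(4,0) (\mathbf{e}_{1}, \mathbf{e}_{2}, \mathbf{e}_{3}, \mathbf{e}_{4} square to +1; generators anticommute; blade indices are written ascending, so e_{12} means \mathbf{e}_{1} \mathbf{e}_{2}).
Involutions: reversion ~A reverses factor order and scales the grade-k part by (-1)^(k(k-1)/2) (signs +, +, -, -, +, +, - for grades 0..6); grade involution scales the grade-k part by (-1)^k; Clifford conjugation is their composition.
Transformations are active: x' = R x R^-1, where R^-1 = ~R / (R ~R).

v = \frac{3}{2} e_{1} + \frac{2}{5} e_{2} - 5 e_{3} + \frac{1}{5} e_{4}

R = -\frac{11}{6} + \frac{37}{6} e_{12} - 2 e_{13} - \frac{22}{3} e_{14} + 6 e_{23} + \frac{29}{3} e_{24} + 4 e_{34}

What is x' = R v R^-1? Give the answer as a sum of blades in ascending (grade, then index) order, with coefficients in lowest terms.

~R = -\frac{11}{6} - \frac{37}{6} e_{12} + 2 e_{13} + \frac{22}{3} e_{14} - 6 e_{23} - \frac{29}{3} e_{24} - 4 e_{34}, and R ~R = \frac{4403}{18}, so R^-1 = ~R / (\frac{4403}{18}).
R v = \frac{33}{4} e_{1} - \frac{761}{20} e_{2} + \frac{317}{30} e_{3} + \frac{803}{30} e_{4} - \frac{631}{30} e_{123} + \frac{56}{3} e_{124} - \frac{466}{15} e_{134} + \frac{767}{15} e_{234}
Answer: -\frac{6907}{3145} e_{1} + \frac{16467}{6290} e_{2} - \frac{6677}{3145} e_{3} + \frac{10556}{3145} e_{4}


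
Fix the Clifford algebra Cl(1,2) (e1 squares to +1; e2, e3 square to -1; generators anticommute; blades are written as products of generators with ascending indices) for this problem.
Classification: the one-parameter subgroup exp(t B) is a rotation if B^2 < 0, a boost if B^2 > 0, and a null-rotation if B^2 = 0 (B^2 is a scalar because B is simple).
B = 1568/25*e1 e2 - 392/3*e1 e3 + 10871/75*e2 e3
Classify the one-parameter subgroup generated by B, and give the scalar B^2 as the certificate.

B^2 term by term: the squares give (1568/25)^2*(e1 e2)^2 + (-392/3)^2*(e1 e3)^2 + (10871/75)^2*(e2 e3)^2 = 2458624/625*(+1) + 153664/9*(+1) + 118178641/5625*(-1) = -49/25 (each basis 2-blade squares to minus the product of its generators' squares); cross terms between blades sharing an index anticommute and cancel. So B^2 = -49/25.
Answer: rotation, certificate B^2 = -49/25. Key observation: B^2 = -49/25 is a conjugation invariant, so its sign decides the class regardless of the surface form of B.


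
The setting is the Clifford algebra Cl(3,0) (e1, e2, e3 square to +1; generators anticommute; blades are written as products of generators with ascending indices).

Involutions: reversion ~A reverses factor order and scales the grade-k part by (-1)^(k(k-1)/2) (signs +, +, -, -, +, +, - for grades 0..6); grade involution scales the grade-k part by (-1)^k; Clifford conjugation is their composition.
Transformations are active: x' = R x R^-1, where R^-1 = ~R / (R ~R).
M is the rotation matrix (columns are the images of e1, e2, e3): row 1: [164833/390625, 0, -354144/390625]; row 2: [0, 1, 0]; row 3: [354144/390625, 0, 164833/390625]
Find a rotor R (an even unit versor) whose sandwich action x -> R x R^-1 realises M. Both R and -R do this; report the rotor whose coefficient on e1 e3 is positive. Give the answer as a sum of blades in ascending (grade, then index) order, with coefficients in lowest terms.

Method: write R = a + b12*e1 e2 + b13*e1 e3 + b23*e2 e3 with a^2 + b12^2 + b13^2 + b23^2 = 1 (so R^-1 = ~R). Expanding the columns R e_j ~R gives tr M = 4a^2 - 1 and, from the antisymmetric part, M21 - M12 = -4a*b12, M13 - M31 = 4a*b13, M32 - M23 = -4a*b23.
Here tr M = 720291/390625, so a^2 = (1 + tr M)/4 = 277729/390625 and a = ±527/625. Taking a = 527/625: M21 - M12 = 0, M13 - M31 = -708288/390625, M32 - M23 = 0, giving b12 = 0, b13 = -336/625, b23 = 0, i.e. R = 527/625 - 336/625*e1 e3.
Its e1 e3 coefficient is negative, so report the other preimage -R.
Answer: -527/625 + 336/625*e1 e3. Why the constraint matters: R and -R act identically through the sandwich — M has trace 720291/390625 either way — so only the sign condition on e1 e3 picks one of the two preimages.


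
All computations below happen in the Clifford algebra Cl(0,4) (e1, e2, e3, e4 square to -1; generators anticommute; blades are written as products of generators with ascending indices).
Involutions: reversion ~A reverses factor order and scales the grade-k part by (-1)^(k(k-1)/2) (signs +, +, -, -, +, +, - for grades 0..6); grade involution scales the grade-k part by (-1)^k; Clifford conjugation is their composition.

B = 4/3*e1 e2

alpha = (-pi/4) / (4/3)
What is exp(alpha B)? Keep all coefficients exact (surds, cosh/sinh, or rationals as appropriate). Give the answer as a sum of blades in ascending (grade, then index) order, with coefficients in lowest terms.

B^2 = (4/3)^2*(e1 e2)^2 = 16/9*(-1) = -16/9 (a basis 2-blade squares to minus the product of its generators' squares).
B^2 = -16/9 — B^2 < 0, so the exponential closes trigonometrically: l = 4/3, alpha*l = -pi/4, so exp(alpha B) = cos(-pi/4) + (sin(-pi/4)/(4/3))*B = sqrt(2)/2 + (-3*sqrt(2)/8)*B.
Answer: sqrt(2)/2 - sqrt(2)/2*e1 e2


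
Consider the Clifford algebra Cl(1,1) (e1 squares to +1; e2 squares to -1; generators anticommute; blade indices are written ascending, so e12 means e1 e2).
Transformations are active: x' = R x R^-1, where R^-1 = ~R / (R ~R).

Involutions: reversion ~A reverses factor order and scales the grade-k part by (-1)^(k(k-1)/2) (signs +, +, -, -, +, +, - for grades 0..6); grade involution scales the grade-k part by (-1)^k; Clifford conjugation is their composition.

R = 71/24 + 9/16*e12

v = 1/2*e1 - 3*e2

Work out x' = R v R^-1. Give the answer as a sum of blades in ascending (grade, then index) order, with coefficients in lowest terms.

~R = 71/24 - 9/16*e12, and R ~R = 19435/2304, so R^-1 = ~R / (19435/2304).
R v = 19/6*e1 - 293/32*e2
Answer: 66901/38870*e1 - 66513/19435*e2


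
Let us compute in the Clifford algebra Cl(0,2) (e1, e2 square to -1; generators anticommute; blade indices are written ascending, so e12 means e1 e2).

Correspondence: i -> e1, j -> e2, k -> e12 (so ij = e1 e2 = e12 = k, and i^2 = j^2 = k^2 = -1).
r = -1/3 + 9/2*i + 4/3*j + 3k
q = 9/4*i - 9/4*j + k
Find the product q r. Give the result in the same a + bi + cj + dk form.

In blades: q = 9/4*e1 - 9/4*e2 + e12, r = -1/3 + 9/2*e1 + 4/3*e2 + 3*e12.
Distribute q over r term by term (generator squares from the signature, products reordered to ascending indices): (9/4*e1)*r = -81/8 - 3/4*e1 - 27/4*e2 + 3*e12; (-9/4*e2)*r = 3 - 27/4*e1 + 3/4*e2 + 81/8*e12; (e12)*r = -3 - 4/3*e1 + 9/2*e2 - 1/3*e12.
Sum: -81/8 - 53/6*e1 - 3/2*e2 + 307/24*e12; translating back through the correspondence:
Answer: -81/8 - 53/6*i - 3/2*j + 307/24*k


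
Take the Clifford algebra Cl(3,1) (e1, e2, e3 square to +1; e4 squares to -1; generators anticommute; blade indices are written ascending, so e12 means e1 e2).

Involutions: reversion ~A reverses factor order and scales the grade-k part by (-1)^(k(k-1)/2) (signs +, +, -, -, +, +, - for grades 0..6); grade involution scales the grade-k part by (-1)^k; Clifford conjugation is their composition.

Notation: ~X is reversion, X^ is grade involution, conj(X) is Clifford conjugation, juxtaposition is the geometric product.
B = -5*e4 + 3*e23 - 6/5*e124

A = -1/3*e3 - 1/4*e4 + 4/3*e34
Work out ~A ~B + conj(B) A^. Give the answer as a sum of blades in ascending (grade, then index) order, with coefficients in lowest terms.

first term: -5/4 - e2 - 20/3*e3 + 3/10*e12 - 4*e24 + 5/3*e34 + 8/5*e123 + 3/4*e234 - 2/5*e1234
second term: -5/4 - e2 + 20/3*e3 + 3/10*e12 - 4*e24 - 5/3*e34 - 8/5*e123 - 3/4*e234 + 2/5*e1234
Answer: -5/2 - 2*e2 + 3/5*e12 - 8*e24


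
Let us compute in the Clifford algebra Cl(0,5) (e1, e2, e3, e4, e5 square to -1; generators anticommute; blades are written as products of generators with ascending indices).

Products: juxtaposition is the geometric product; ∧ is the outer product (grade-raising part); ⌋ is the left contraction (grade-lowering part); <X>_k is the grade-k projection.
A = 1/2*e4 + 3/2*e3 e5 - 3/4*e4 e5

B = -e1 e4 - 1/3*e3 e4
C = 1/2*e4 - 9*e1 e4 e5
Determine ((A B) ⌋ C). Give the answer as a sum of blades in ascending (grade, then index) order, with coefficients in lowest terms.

step 1: -1/2*e1 - 1/6*e3 + 3/4*e1 e5 + 1/4*e3 e5 + 1/2*e4 e5 + 3/2*e1 e3 e4 e5
step 2: 9/2*e1 - 27/4*e4 - 9/2*e4 e5
Answer: 9/2*e1 - 27/4*e4 - 9/2*e4 e5


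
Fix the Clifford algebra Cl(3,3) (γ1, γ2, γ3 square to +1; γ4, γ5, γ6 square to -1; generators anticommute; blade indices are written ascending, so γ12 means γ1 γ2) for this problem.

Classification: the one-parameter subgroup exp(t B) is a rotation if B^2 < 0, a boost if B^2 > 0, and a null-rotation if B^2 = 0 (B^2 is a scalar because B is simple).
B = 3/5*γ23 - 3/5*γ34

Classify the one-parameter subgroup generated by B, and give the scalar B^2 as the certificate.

B^2 term by term: the squares give (3/5)^2*(γ23)^2 + (-3/5)^2*(γ34)^2 = 9/25*(-1) + 9/25*(+1) = 0 (each basis 2-blade squares to minus the product of its generators' squares); cross terms between blades sharing an index anticommute and cancel. So B^2 = 0.
Answer: null-rotation, certificate B^2 = 0. B^2 = 0 is basis-independent, so its sign is the whole story.


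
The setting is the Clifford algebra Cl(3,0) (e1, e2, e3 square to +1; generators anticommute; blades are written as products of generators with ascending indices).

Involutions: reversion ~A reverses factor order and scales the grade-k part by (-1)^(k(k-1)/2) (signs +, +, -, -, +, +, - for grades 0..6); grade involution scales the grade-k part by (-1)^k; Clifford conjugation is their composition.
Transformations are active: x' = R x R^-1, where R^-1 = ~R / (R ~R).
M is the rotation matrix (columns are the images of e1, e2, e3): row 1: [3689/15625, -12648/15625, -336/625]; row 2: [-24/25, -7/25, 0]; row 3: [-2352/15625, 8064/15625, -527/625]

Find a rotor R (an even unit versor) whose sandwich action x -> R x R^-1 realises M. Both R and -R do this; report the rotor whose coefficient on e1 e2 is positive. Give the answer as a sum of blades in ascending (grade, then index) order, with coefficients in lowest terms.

Method: write R = a + b12*e1 e2 + b13*e1 e3 + b23*e2 e3 with a^2 + b12^2 + b13^2 + b23^2 = 1 (so R^-1 = ~R). Expanding the columns R e_j ~R gives tr M = 4a^2 - 1 and, from the antisymmetric part, M21 - M12 = -4a*b12, M13 - M31 = 4a*b13, M32 - M23 = -4a*b23.
Here tr M = -13861/15625, so a^2 = (1 + tr M)/4 = 441/15625 and a = ±21/125. Taking a = 21/125: M21 - M12 = -2352/15625, M13 - M31 = -6048/15625, M32 - M23 = 8064/15625, giving b12 = 28/125, b13 = -72/125, b23 = -96/125, i.e. R = 21/125 + 28/125*e1 e2 - 72/125*e1 e3 - 96/125*e2 e3.
Its e1 e2 coefficient is already positive.
Answer: 21/125 + 28/125*e1 e2 - 72/125*e1 e3 - 96/125*e2 e3. Sheet selection: the two-to-one cover makes ±R indistinguishable at the matrix level (trace -13861/15625), so uniqueness comes from the required sign on e1 e2.


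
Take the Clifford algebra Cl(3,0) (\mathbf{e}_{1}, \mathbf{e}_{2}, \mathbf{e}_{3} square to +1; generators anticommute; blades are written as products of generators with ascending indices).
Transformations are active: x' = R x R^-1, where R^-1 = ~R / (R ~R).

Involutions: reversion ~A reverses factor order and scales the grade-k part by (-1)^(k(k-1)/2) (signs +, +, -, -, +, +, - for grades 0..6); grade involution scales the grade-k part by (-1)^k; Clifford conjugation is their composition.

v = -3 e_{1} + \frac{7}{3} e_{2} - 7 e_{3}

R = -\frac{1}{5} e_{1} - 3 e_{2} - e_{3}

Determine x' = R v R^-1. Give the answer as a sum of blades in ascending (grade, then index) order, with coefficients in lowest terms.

~R = -\frac{1}{5} e_{1} - 3 e_{2} - e_{3}, and R ~R = \frac{251}{25}, so R^-1 = ~R / (\frac{251}{25}).
R v = \frac{3}{5} - \frac{142}{15} e_{1} e_{2} - \frac{8}{5} e_{1} e_{3} + \frac{70}{3} e_{2} e_{3}
Answer: \frac{747}{251} e_{1} - \frac{2027}{753} e_{2} + \frac{1727}{251} e_{3}


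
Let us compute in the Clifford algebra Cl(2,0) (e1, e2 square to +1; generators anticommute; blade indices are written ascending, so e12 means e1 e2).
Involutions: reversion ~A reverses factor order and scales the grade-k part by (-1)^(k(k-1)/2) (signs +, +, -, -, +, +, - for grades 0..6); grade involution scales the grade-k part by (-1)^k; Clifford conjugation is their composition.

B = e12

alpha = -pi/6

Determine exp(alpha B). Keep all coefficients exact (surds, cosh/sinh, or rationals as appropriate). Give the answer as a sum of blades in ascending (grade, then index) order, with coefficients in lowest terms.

B^2 = (1)^2*(e12)^2 = 1*(-1) = -1 (a basis 2-blade squares to minus the product of its generators' squares).
B^2 = -1 — the series telescopes trigonometrically here: l = 1, alpha*l = -pi/6, so exp(alpha B) = cos(-pi/6) + (sin(-pi/6)/1)*B = sqrt(3)/2 + (-1/2)*B.
Answer: sqrt(3)/2 - 1/2*e12


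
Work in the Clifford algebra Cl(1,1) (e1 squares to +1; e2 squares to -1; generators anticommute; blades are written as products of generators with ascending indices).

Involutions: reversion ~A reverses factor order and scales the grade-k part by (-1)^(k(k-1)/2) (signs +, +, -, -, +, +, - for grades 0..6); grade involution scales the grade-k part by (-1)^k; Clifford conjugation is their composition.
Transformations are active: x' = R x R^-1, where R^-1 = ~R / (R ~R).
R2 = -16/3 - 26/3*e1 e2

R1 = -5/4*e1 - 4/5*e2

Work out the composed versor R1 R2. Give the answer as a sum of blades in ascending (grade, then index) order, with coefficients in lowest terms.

Distribute over the terms of R1 (each basis-blade product reordered to ascending indices, repeated generators contracted through their squares):
(-5/4*e1) R2 = 20/3*e1 + 65/6*e2
(-4/5*e2) R2 = 104/15*e1 + 64/15*e2
Summing the partial products and collecting blades:
Answer: 68/5*e1 + 151/10*e2


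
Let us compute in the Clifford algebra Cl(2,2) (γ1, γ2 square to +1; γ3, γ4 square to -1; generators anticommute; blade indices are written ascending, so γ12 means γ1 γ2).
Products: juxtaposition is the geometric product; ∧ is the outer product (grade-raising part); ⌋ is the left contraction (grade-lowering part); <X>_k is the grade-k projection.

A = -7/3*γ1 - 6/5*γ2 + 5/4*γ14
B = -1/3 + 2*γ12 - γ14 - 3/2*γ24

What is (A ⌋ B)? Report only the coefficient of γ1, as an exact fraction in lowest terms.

step 1: -5/4 + 12/5*γ1 - 14/3*γ2 + 62/15*γ4
Answer: 12/5


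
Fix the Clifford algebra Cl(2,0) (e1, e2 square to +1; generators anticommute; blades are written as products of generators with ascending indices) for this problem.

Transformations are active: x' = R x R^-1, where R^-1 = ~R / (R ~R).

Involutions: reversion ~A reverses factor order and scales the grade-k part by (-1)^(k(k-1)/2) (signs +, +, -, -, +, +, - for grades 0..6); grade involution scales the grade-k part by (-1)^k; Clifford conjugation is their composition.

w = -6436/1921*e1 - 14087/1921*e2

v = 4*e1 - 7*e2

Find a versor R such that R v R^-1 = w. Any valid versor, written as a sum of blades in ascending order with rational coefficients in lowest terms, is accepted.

Construction: equal norms (both 65) license R = v + w = 1248/1921*e1 - 27534/1921*e2 — nothing changes along that direction, while (v - w)/2 changes sign, so v maps onto w.
Answer: 1248/1921*e1 - 27534/1921*e2


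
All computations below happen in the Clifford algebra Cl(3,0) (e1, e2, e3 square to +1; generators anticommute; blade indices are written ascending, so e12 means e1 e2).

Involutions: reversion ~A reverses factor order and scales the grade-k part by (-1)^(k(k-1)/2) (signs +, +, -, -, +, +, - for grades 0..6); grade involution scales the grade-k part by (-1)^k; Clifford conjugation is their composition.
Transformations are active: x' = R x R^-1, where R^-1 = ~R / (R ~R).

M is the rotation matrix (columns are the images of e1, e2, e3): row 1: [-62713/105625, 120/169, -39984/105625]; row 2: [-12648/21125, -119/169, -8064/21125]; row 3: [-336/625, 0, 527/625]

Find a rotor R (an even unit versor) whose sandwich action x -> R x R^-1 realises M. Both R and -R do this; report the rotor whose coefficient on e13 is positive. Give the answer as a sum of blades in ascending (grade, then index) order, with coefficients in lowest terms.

Method: write R = a + b12*e12 + b13*e13 + b23*e23 with a^2 + b12^2 + b13^2 + b23^2 = 1 (so R^-1 = ~R). Expanding the columns R e_j ~R gives tr M = 4a^2 - 1 and, from the antisymmetric part, M21 - M12 = -4a*b12, M13 - M31 = 4a*b13, M32 - M23 = -4a*b23.
Here tr M = -1921/4225, so a^2 = (1 + tr M)/4 = 576/4225 and a = ±24/65. Taking a = 24/65: M21 - M12 = -27648/21125, M13 - M31 = 672/4225, M32 - M23 = 8064/21125, giving b12 = 288/325, b13 = 7/65, b23 = -84/325, i.e. R = 24/65 + 288/325*e12 + 7/65*e13 - 84/325*e23.
Its e13 coefficient is already positive.
Answer: 24/65 + 288/325*e12 + 7/65*e13 - 84/325*e23. Note: both R and -R realise this M (trace -1921/4225); the covering map identifies them, and the e13-coefficient sign is the tie-breaker.


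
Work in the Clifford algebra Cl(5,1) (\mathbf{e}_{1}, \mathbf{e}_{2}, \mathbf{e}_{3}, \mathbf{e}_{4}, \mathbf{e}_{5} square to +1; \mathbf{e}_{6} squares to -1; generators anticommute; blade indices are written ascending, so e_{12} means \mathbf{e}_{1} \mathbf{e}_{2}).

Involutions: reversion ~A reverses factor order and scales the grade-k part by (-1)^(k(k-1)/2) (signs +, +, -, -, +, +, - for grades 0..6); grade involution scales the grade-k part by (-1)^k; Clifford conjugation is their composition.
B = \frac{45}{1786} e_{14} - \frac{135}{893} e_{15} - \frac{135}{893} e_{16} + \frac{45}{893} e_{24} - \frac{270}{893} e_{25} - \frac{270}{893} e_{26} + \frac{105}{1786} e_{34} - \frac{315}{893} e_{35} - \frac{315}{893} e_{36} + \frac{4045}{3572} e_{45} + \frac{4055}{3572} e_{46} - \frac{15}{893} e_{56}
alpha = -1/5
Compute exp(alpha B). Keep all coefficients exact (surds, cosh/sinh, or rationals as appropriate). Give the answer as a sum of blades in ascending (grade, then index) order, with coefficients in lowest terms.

B^2 term by term: the squares give (\frac{45}{1786})^2*(e_{14})^2 + (-\frac{135}{893})^2*(e_{15})^2 + (-\frac{135}{893})^2*(e_{16})^2 + (\frac{45}{893})^2*(e_{24})^2 + (-\frac{270}{893})^2*(e_{25})^2 + (-\frac{270}{893})^2*(e_{26})^2 + (\frac{105}{1786})^2*(e_{34})^2 + (-\frac{315}{893})^2*(e_{35})^2 + (-\frac{315}{893})^2*(e_{36})^2 + (\frac{4045}{3572})^2*(e_{45})^2 + (\frac{4055}{3572})^2*(e_{46})^2 + (-\frac{15}{893})^2*(e_{56})^2 = \frac{2025}{3189796}*(-1) + \frac{18225}{797449}*(-1) + \frac{18225}{797449}*(+1) + \frac{2025}{797449}*(-1) + \frac{72900}{797449}*(-1) + \frac{72900}{797449}*(+1) + \frac{11025}{3189796}*(-1) + \frac{99225}{797449}*(-1) + \frac{99225}{797449}*(+1) + \frac{16362025}{12759184}*(-1) + \frac{16443025}{12759184}*(+1) + \frac{225}{797449}*(+1) = 0 (each basis 2-blade squares to minus the product of its generators' squares); cross terms between blades sharing an index anticommute and cancel; the commuting (index-disjoint) pairs give grade-4 terms 2*c*c'*(blade product), which cancel blade by blade — e_{1245}: \frac{12150}{797449} - \frac{12150}{797449} = 0; e_{1246}: \frac{12150}{797449} - \frac{12150}{797449} = 0; e_{1256}: -\frac{72900}{797449} + \frac{72900}{797449} = 0; e_{1345}: \frac{14175}{797449} - \frac{14175}{797449} = 0; e_{1346}: \frac{14175}{797449} - \frac{14175}{797449} = 0; e_{1356}: -\frac{85050}{797449} + \frac{85050}{797449} = 0; e_{1456}: -\frac{675}{797449} + \frac{547425}{1594898} - \frac{546075}{1594898} = 0; e_{2345}: \frac{28350}{797449} - \frac{28350}{797449} = 0; e_{2346}: \frac{28350}{797449} - \frac{28350}{797449} = 0; e_{2356}: -\frac{170100}{797449} + \frac{170100}{797449} = 0; e_{2456}: -\frac{1350}{797449} + \frac{547425}{797449} - \frac{546075}{797449} = 0; e_{3456}: -\frac{1575}{797449} + \frac{1277325}{1594898} - \frac{1274175}{1594898} = 0 — confirming B is simple. So B^2 = 0.
B^2 = 0, and the exponential is exactly linear here: exp(alpha B) = 1 + alpha B (parabolic case).
Answer: 1 - \frac{9}{1786} e_{14} + \frac{27}{893} e_{15} + \frac{27}{893} e_{16} - \frac{9}{893} e_{24} + \frac{54}{893} e_{25} + \frac{54}{893} e_{26} - \frac{21}{1786} e_{34} + \frac{63}{893} e_{35} + \frac{63}{893} e_{36} - \frac{809}{3572} e_{45} - \frac{811}{3572} e_{46} + \frac{3}{893} e_{56}


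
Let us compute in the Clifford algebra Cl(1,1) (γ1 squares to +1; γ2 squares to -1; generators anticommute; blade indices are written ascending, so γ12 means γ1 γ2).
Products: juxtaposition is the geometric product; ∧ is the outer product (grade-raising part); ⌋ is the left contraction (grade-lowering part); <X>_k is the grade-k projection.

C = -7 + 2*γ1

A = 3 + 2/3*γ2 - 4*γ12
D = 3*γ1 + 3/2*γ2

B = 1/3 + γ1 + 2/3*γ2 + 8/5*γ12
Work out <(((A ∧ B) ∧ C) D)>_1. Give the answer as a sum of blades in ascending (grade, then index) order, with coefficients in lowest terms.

step 1: 1 + 3*γ1 + 20/9*γ2 + 14/5*γ12
step 2: -7 - 19*γ1 - 140/9*γ2 - 1082/45*γ12
step 3: -101/3 + 226/15*γ1 + 1849/30*γ2 + 109/6*γ12
step 4: 226/15*γ1 + 1849/30*γ2
Answer: 226/15*γ1 + 1849/30*γ2


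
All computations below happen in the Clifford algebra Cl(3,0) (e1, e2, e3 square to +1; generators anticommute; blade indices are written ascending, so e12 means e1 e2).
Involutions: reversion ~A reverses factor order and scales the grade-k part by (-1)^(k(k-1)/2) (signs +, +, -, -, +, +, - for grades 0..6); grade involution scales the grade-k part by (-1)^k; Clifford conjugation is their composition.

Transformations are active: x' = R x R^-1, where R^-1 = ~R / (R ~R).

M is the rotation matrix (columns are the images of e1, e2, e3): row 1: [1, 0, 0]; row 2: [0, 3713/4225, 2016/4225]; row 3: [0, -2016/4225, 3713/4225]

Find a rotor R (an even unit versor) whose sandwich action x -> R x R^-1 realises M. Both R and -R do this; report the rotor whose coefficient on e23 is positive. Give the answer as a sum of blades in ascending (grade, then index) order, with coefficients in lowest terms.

Method: write R = a + b12*e12 + b13*e13 + b23*e23 with a^2 + b12^2 + b13^2 + b23^2 = 1 (so R^-1 = ~R). Expanding the columns R e_j ~R gives tr M = 4a^2 - 1 and, from the antisymmetric part, M21 - M12 = -4a*b12, M13 - M31 = 4a*b13, M32 - M23 = -4a*b23.
Here tr M = 11651/4225, so a^2 = (1 + tr M)/4 = 3969/4225 and a = ±63/65. Taking a = 63/65: M21 - M12 = 0, M13 - M31 = 0, M32 - M23 = -4032/4225, giving b12 = 0, b13 = 0, b23 = 16/65, i.e. R = 63/65 + 16/65*e23.
Its e23 coefficient is already positive.
Answer: 63/65 + 16/65*e23. Sheet selection: the two-to-one cover makes ±R indistinguishable at the matrix level (trace 11651/4225), so uniqueness comes from the required sign on e23.


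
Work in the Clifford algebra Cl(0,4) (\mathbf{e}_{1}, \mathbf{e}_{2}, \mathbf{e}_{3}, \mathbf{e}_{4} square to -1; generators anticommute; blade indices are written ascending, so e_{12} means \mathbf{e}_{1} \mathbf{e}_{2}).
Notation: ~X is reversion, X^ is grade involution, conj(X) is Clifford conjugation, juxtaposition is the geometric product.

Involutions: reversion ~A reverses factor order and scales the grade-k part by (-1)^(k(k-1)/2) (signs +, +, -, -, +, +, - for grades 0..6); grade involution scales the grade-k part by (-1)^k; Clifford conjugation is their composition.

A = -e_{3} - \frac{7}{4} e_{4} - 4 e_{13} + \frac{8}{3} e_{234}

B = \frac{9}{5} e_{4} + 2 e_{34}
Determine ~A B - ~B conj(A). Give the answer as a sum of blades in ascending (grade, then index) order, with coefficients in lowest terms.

first term: \frac{63}{20} + \frac{16}{3} e_{2} - \frac{7}{2} e_{3} + 2 e_{4} - 8 e_{14} + \frac{24}{5} e_{23} - \frac{9}{5} e_{34} + \frac{36}{5} e_{134}
second term: -\frac{63}{20} + \frac{16}{3} e_{2} + \frac{7}{2} e_{3} - 2 e_{4} - 8 e_{14} - \frac{24}{5} e_{23} - \frac{9}{5} e_{34} + \frac{36}{5} e_{134}
Answer: \frac{63}{10} - 7 e_{3} + 4 e_{4} + \frac{48}{5} e_{23}


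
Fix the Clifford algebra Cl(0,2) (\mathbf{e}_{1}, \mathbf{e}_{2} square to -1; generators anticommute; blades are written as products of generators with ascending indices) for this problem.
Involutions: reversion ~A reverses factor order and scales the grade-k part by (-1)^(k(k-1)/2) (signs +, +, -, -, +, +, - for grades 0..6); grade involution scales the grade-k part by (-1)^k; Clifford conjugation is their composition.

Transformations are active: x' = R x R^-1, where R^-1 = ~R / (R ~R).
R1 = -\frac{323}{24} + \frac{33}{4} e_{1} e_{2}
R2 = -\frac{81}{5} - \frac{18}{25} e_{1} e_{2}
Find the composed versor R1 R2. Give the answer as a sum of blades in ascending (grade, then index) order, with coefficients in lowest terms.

Distribute over the terms of R1 (each basis-blade product reordered to ascending indices, repeated generators contracted through their squares):
(-\frac{323}{24}) R2 = \frac{8721}{40} + \frac{969}{100} e_{1} e_{2}
(\frac{33}{4} e_{1} e_{2}) R2 = \frac{297}{50} - \frac{2673}{20} e_{1} e_{2}
Summing the partial products and collecting blades:
Answer: \frac{44793}{200} - \frac{3099}{25} e_{1} e_{2}


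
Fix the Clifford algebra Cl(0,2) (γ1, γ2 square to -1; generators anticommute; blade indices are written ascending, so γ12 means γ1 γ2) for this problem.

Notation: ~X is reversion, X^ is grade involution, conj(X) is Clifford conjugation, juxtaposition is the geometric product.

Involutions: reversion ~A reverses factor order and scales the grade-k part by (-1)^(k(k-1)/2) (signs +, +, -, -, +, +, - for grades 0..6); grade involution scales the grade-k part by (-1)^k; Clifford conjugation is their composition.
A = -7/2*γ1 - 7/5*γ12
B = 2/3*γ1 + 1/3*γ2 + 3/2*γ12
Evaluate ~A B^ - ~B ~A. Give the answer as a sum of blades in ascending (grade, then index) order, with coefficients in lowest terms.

first term: -133/30 + 7/15*γ1 + 259/60*γ2 + 7/6*γ12
second term: 133/30 + 7/15*γ1 + 259/60*γ2 + 7/6*γ12
Answer: -133/15


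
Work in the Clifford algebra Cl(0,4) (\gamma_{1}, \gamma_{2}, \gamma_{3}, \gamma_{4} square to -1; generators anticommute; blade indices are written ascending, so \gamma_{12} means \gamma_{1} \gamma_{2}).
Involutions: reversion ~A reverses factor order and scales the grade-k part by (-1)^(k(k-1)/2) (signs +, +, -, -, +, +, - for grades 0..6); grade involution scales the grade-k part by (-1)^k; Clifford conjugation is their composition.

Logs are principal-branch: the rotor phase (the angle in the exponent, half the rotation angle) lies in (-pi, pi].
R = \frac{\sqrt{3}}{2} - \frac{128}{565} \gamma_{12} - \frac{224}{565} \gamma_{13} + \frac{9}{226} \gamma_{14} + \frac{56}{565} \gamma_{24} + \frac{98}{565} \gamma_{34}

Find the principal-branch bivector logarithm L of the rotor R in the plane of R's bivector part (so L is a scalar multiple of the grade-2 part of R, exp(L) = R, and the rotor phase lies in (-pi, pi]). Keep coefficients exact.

The scalar part of R is \frac{\sqrt{3}}{2}, and that scalar determines the rotor phase on the principal branch; recovering the unit plane as bivector-part over sine of the phase gives L = phase * plane.
Concretely: cos(phase) = \frac{\sqrt{3}}{2} gives phase = ±\frac{\pi}{6}, and since phase/sin(phase) is even the sign is immaterial: L = (phase/sin(phase)) * <R>_2 = (\frac{\pi}{3}) * <R>_2.
Answer: - \frac{128 \pi}{1695} \gamma_{12} - \frac{224 \pi}{1695} \gamma_{13} + \frac{3 \pi}{226} \gamma_{14} + \frac{56 \pi}{1695} \gamma_{24} + \frac{98 \pi}{1695} \gamma_{34}


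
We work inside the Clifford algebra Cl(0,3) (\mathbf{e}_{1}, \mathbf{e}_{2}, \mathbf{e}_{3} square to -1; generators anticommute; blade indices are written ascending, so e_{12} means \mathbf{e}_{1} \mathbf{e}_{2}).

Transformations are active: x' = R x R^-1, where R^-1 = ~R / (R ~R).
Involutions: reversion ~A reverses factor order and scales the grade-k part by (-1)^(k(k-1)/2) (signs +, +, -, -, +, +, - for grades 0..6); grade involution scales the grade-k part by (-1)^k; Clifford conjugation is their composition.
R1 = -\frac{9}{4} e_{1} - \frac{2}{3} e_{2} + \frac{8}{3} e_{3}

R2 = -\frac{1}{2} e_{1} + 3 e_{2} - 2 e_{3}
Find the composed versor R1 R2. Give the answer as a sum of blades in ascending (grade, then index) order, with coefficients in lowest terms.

Distribute over the terms of R1 (each basis-blade product reordered to ascending indices, repeated generators contracted through their squares):
(-\frac{9}{4} e_{1}) R2 = -\frac{9}{8} - \frac{27}{4} e_{12} + \frac{9}{2} e_{13}
(-\frac{2}{3} e_{2}) R2 = 2 - \frac{1}{3} e_{12} + \frac{4}{3} e_{23}
(\frac{8}{3} e_{3}) R2 = \frac{16}{3} + \frac{4}{3} e_{13} - 8 e_{23}
Summing the partial products and collecting blades:
Answer: \frac{149}{24} - \frac{85}{12} e_{12} + \frac{35}{6} e_{13} - \frac{20}{3} e_{23}


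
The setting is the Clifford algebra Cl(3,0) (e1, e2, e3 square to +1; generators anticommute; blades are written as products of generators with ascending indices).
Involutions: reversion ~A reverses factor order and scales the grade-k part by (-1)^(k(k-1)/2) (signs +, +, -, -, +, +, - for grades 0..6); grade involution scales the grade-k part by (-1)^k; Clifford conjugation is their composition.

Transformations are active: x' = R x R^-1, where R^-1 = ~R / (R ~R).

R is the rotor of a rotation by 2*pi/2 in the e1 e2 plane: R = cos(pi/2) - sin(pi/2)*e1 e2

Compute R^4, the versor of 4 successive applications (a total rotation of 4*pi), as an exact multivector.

Because a rotor carries half the rotation angle, composing 4 copies of this e1 e2-plane rotor multiplies the phase: 4*(pi/2) = 2*pi, hence R^4 = cos(2*pi) - sin(2*pi)*e1 e2.
cos(2*pi) = 1 and sin(2*pi) = 0, so R^4 = 1. The total rotation 4*pi is 2 full turns, so every vector returns to itself, yet the rotor is +1, back on the identity sheet (an even number of 2*pi turns).
Answer: 1
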